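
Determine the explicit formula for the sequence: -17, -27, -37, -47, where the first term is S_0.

Check differences: -27 - -17 = -10
-37 - -27 = -10
Common difference d = -10.
First term a = -17.
Formula: S_i = -17 - 10*i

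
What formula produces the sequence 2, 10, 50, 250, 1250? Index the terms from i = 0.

Check ratios: 10 / 2 = 5.0
Common ratio r = 5.
First term a = 2.
Formula: S_i = 2 * 5^i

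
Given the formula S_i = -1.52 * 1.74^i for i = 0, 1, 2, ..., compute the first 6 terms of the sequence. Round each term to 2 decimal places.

This is a geometric sequence.
i=0: S_0 = -1.52 * 1.74^0 = -1.52
i=1: S_1 = -1.52 * 1.74^1 ≈ -2.64
i=2: S_2 = -1.52 * 1.74^2 ≈ -4.6
i=3: S_3 = -1.52 * 1.74^3 ≈ -8.01
i=4: S_4 = -1.52 * 1.74^4 ≈ -13.93
i=5: S_5 = -1.52 * 1.74^5 ≈ -24.24
The first 6 terms are: [-1.52, -2.64, -4.6, -8.01, -13.93, -24.24]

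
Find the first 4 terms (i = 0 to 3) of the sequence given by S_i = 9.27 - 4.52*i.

This is an arithmetic sequence.
i=0: S_0 = 9.27 + -4.52*0 = 9.27
i=1: S_1 = 9.27 + -4.52*1 = 4.75
i=2: S_2 = 9.27 + -4.52*2 = 0.23
i=3: S_3 = 9.27 + -4.52*3 = -4.29
The first 4 terms are: [9.27, 4.75, 0.23, -4.29]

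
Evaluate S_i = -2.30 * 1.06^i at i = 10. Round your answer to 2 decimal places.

S_10 = -2.3 * 1.06^10 ≈ -2.3 * 1.7908 ≈ -4.12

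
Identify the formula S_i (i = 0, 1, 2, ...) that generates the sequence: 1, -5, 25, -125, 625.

Check ratios: -5 / 1 = -5.0
Common ratio r = -5.
First term a = 1.
Formula: S_i = 1 * (-5)^i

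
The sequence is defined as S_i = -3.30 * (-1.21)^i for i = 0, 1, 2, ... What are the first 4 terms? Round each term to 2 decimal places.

This is a geometric sequence.
i=0: S_0 = -3.3 * (-1.21)^0 = -3.3
i=1: S_1 = -3.3 * (-1.21)^1 ≈ 3.99
i=2: S_2 = -3.3 * (-1.21)^2 ≈ -4.83
i=3: S_3 = -3.3 * (-1.21)^3 ≈ 5.85
The first 4 terms are: [-3.3, 3.99, -4.83, 5.85]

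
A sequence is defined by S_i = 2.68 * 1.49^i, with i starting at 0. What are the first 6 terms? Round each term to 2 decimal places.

This is a geometric sequence.
i=0: S_0 = 2.68 * 1.49^0 = 2.68
i=1: S_1 = 2.68 * 1.49^1 ≈ 3.99
i=2: S_2 = 2.68 * 1.49^2 ≈ 5.95
i=3: S_3 = 2.68 * 1.49^3 ≈ 8.87
i=4: S_4 = 2.68 * 1.49^4 ≈ 13.21
i=5: S_5 = 2.68 * 1.49^5 ≈ 19.68
The first 6 terms are: [2.68, 3.99, 5.95, 8.87, 13.21, 19.68]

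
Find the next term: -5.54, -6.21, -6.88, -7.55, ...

Differences: -6.21 - -5.54 = -0.67
This is an arithmetic sequence with common difference d = -0.67.
Next term = -7.55 + -0.67 = -8.22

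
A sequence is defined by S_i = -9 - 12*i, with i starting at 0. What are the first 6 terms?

This is an arithmetic sequence.
i=0: S_0 = -9 + -12*0 = -9
i=1: S_1 = -9 + -12*1 = -21
i=2: S_2 = -9 + -12*2 = -33
i=3: S_3 = -9 + -12*3 = -45
i=4: S_4 = -9 + -12*4 = -57
i=5: S_5 = -9 + -12*5 = -69
The first 6 terms are: [-9, -21, -33, -45, -57, -69]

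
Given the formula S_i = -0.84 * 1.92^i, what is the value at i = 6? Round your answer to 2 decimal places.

S_6 = -0.84 * 1.92^6 ≈ -0.84 * 50.0965 ≈ -42.08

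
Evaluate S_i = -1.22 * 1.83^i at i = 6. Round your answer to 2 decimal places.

S_6 = -1.22 * 1.83^6 ≈ -1.22 * 37.5584 ≈ -45.82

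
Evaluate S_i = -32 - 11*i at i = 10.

S_10 = -32 + -11*10 = -32 + -110 = -142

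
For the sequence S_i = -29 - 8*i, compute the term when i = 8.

S_8 = -29 + -8*8 = -29 + -64 = -93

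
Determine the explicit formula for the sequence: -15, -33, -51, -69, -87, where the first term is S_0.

Check differences: -33 - -15 = -18
-51 - -33 = -18
Common difference d = -18.
First term a = -15.
Formula: S_i = -15 - 18*i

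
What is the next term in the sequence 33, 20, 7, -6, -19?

Differences: 20 - 33 = -13
This is an arithmetic sequence with common difference d = -13.
Next term = -19 + -13 = -32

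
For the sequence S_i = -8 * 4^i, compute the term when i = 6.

S_6 = -8 * 4^6 = -8 * 4096 = -32768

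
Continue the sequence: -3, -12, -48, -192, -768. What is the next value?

Ratios: -12 / -3 = 4.0
This is a geometric sequence with common ratio r = 4.
Next term = -768 * 4 = -3072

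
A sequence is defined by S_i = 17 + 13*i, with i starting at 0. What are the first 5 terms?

This is an arithmetic sequence.
i=0: S_0 = 17 + 13*0 = 17
i=1: S_1 = 17 + 13*1 = 30
i=2: S_2 = 17 + 13*2 = 43
i=3: S_3 = 17 + 13*3 = 56
i=4: S_4 = 17 + 13*4 = 69
The first 5 terms are: [17, 30, 43, 56, 69]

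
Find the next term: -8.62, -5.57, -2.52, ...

Differences: -5.57 - -8.62 = 3.05
This is an arithmetic sequence with common difference d = 3.05.
Next term = -2.52 + 3.05 = 0.53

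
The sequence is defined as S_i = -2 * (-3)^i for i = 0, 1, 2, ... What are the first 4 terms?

This is a geometric sequence.
i=0: S_0 = -2 * (-3)^0 = -2
i=1: S_1 = -2 * (-3)^1 = 6
i=2: S_2 = -2 * (-3)^2 = -18
i=3: S_3 = -2 * (-3)^3 = 54
The first 4 terms are: [-2, 6, -18, 54]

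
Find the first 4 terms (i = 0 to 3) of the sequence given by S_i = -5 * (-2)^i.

This is a geometric sequence.
i=0: S_0 = -5 * (-2)^0 = -5
i=1: S_1 = -5 * (-2)^1 = 10
i=2: S_2 = -5 * (-2)^2 = -20
i=3: S_3 = -5 * (-2)^3 = 40
The first 4 terms are: [-5, 10, -20, 40]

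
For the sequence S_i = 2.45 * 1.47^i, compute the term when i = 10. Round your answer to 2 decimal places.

S_10 = 2.45 * 1.47^10 ≈ 2.45 * 47.1165 ≈ 115.44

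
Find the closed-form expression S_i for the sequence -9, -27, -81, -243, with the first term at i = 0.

Check ratios: -27 / -9 = 3.0
Common ratio r = 3.
First term a = -9.
Formula: S_i = -9 * 3^i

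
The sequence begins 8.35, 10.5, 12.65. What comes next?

Differences: 10.5 - 8.35 = 2.15
This is an arithmetic sequence with common difference d = 2.15.
Next term = 12.65 + 2.15 = 14.8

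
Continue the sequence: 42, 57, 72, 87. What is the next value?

Differences: 57 - 42 = 15
This is an arithmetic sequence with common difference d = 15.
Next term = 87 + 15 = 102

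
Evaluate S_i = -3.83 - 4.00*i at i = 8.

S_8 = -3.83 + -4.0*8 = -3.83 + -32.0 = -35.83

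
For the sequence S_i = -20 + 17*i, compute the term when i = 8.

S_8 = -20 + 17*8 = -20 + 136 = 116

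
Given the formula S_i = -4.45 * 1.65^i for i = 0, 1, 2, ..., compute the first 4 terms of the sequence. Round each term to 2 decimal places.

This is a geometric sequence.
i=0: S_0 = -4.45 * 1.65^0 = -4.45
i=1: S_1 = -4.45 * 1.65^1 ≈ -7.34
i=2: S_2 = -4.45 * 1.65^2 ≈ -12.12
i=3: S_3 = -4.45 * 1.65^3 ≈ -19.99
The first 4 terms are: [-4.45, -7.34, -12.12, -19.99]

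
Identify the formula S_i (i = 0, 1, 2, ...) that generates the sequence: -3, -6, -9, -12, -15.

Check differences: -6 - -3 = -3
-9 - -6 = -3
Common difference d = -3.
First term a = -3.
Formula: S_i = -3 - 3*i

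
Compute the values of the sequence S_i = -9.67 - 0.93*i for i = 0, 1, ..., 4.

This is an arithmetic sequence.
i=0: S_0 = -9.67 + -0.93*0 = -9.67
i=1: S_1 = -9.67 + -0.93*1 = -10.6
i=2: S_2 = -9.67 + -0.93*2 = -11.53
i=3: S_3 = -9.67 + -0.93*3 = -12.46
i=4: S_4 = -9.67 + -0.93*4 = -13.39
The first 5 terms are: [-9.67, -10.6, -11.53, -12.46, -13.39]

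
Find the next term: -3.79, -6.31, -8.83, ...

Differences: -6.31 - -3.79 = -2.52
This is an arithmetic sequence with common difference d = -2.52.
Next term = -8.83 + -2.52 = -11.35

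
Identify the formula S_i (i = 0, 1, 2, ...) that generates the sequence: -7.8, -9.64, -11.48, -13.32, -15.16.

Check differences: -9.64 - -7.8 = -1.84
-11.48 - -9.64 = -1.84
Common difference d = -1.84.
First term a = -7.8.
Formula: S_i = -7.80 - 1.84*i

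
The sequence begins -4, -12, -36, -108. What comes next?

Ratios: -12 / -4 = 3.0
This is a geometric sequence with common ratio r = 3.
Next term = -108 * 3 = -324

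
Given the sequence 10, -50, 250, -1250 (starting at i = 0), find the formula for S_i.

Check ratios: -50 / 10 = -5.0
Common ratio r = -5.
First term a = 10.
Formula: S_i = 10 * (-5)^i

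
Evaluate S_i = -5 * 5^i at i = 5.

S_5 = -5 * 5^5 = -5 * 3125 = -15625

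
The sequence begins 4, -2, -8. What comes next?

Differences: -2 - 4 = -6
This is an arithmetic sequence with common difference d = -6.
Next term = -8 + -6 = -14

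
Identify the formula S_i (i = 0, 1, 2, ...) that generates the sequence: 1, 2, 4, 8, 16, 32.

Check ratios: 2 / 1 = 2.0
Common ratio r = 2.
First term a = 1.
Formula: S_i = 1 * 2^i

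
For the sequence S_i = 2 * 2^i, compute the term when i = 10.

S_10 = 2 * 2^10 = 2 * 1024 = 2048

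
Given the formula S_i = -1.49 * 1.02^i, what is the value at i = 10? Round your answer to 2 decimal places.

S_10 = -1.49 * 1.02^10 ≈ -1.49 * 1.219 ≈ -1.82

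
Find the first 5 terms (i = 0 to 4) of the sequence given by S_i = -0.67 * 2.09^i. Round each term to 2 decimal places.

This is a geometric sequence.
i=0: S_0 = -0.67 * 2.09^0 = -0.67
i=1: S_1 = -0.67 * 2.09^1 ≈ -1.4
i=2: S_2 = -0.67 * 2.09^2 ≈ -2.93
i=3: S_3 = -0.67 * 2.09^3 ≈ -6.12
i=4: S_4 = -0.67 * 2.09^4 ≈ -12.78
The first 5 terms are: [-0.67, -1.4, -2.93, -6.12, -12.78]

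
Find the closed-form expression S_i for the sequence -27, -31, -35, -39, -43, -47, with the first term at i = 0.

Check differences: -31 - -27 = -4
-35 - -31 = -4
Common difference d = -4.
First term a = -27.
Formula: S_i = -27 - 4*i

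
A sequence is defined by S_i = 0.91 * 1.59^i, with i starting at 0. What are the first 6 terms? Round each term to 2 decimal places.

This is a geometric sequence.
i=0: S_0 = 0.91 * 1.59^0 = 0.91
i=1: S_1 = 0.91 * 1.59^1 ≈ 1.45
i=2: S_2 = 0.91 * 1.59^2 ≈ 2.3
i=3: S_3 = 0.91 * 1.59^3 ≈ 3.66
i=4: S_4 = 0.91 * 1.59^4 ≈ 5.82
i=5: S_5 = 0.91 * 1.59^5 ≈ 9.25
The first 6 terms are: [0.91, 1.45, 2.3, 3.66, 5.82, 9.25]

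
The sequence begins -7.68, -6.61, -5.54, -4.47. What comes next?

Differences: -6.61 - -7.68 = 1.07
This is an arithmetic sequence with common difference d = 1.07.
Next term = -4.47 + 1.07 = -3.4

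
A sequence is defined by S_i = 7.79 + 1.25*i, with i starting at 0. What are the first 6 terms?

This is an arithmetic sequence.
i=0: S_0 = 7.79 + 1.25*0 = 7.79
i=1: S_1 = 7.79 + 1.25*1 = 9.04
i=2: S_2 = 7.79 + 1.25*2 = 10.29
i=3: S_3 = 7.79 + 1.25*3 = 11.54
i=4: S_4 = 7.79 + 1.25*4 = 12.79
i=5: S_5 = 7.79 + 1.25*5 = 14.04
The first 6 terms are: [7.79, 9.04, 10.29, 11.54, 12.79, 14.04]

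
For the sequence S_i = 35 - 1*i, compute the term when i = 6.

S_6 = 35 + -1*6 = 35 + -6 = 29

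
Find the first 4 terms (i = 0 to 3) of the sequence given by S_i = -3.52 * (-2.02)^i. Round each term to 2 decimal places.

This is a geometric sequence.
i=0: S_0 = -3.52 * (-2.02)^0 = -3.52
i=1: S_1 = -3.52 * (-2.02)^1 ≈ 7.11
i=2: S_2 = -3.52 * (-2.02)^2 ≈ -14.36
i=3: S_3 = -3.52 * (-2.02)^3 ≈ 29.01
The first 4 terms are: [-3.52, 7.11, -14.36, 29.01]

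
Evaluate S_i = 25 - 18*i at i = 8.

S_8 = 25 + -18*8 = 25 + -144 = -119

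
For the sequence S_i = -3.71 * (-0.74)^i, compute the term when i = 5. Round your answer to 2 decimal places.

S_5 = -3.71 * (-0.74)^5 ≈ -3.71 * -0.2219 ≈ 0.82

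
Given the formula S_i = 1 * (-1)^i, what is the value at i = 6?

S_6 = 1 * (-1)^6 = 1 * 1 = 1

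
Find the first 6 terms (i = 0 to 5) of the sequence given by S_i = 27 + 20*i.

This is an arithmetic sequence.
i=0: S_0 = 27 + 20*0 = 27
i=1: S_1 = 27 + 20*1 = 47
i=2: S_2 = 27 + 20*2 = 67
i=3: S_3 = 27 + 20*3 = 87
i=4: S_4 = 27 + 20*4 = 107
i=5: S_5 = 27 + 20*5 = 127
The first 6 terms are: [27, 47, 67, 87, 107, 127]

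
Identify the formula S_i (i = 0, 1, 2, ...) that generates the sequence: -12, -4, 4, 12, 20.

Check differences: -4 - -12 = 8
4 - -4 = 8
Common difference d = 8.
First term a = -12.
Formula: S_i = -12 + 8*i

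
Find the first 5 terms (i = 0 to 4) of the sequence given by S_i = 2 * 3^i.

This is a geometric sequence.
i=0: S_0 = 2 * 3^0 = 2
i=1: S_1 = 2 * 3^1 = 6
i=2: S_2 = 2 * 3^2 = 18
i=3: S_3 = 2 * 3^3 = 54
i=4: S_4 = 2 * 3^4 = 162
The first 5 terms are: [2, 6, 18, 54, 162]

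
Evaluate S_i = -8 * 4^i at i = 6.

S_6 = -8 * 4^6 = -8 * 4096 = -32768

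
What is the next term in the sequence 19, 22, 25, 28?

Differences: 22 - 19 = 3
This is an arithmetic sequence with common difference d = 3.
Next term = 28 + 3 = 31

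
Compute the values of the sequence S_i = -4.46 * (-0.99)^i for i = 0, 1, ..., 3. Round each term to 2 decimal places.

This is a geometric sequence.
i=0: S_0 = -4.46 * (-0.99)^0 = -4.46
i=1: S_1 = -4.46 * (-0.99)^1 ≈ 4.42
i=2: S_2 = -4.46 * (-0.99)^2 ≈ -4.37
i=3: S_3 = -4.46 * (-0.99)^3 ≈ 4.33
The first 4 terms are: [-4.46, 4.42, -4.37, 4.33]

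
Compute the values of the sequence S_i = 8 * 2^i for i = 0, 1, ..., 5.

This is a geometric sequence.
i=0: S_0 = 8 * 2^0 = 8
i=1: S_1 = 8 * 2^1 = 16
i=2: S_2 = 8 * 2^2 = 32
i=3: S_3 = 8 * 2^3 = 64
i=4: S_4 = 8 * 2^4 = 128
i=5: S_5 = 8 * 2^5 = 256
The first 6 terms are: [8, 16, 32, 64, 128, 256]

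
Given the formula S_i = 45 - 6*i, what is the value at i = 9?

S_9 = 45 + -6*9 = 45 + -54 = -9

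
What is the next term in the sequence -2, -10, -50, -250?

Ratios: -10 / -2 = 5.0
This is a geometric sequence with common ratio r = 5.
Next term = -250 * 5 = -1250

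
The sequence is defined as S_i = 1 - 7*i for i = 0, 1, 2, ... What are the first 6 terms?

This is an arithmetic sequence.
i=0: S_0 = 1 + -7*0 = 1
i=1: S_1 = 1 + -7*1 = -6
i=2: S_2 = 1 + -7*2 = -13
i=3: S_3 = 1 + -7*3 = -20
i=4: S_4 = 1 + -7*4 = -27
i=5: S_5 = 1 + -7*5 = -34
The first 6 terms are: [1, -6, -13, -20, -27, -34]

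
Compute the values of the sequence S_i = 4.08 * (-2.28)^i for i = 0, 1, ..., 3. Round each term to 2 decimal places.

This is a geometric sequence.
i=0: S_0 = 4.08 * (-2.28)^0 = 4.08
i=1: S_1 = 4.08 * (-2.28)^1 ≈ -9.3
i=2: S_2 = 4.08 * (-2.28)^2 ≈ 21.21
i=3: S_3 = 4.08 * (-2.28)^3 ≈ -48.36
The first 4 terms are: [4.08, -9.3, 21.21, -48.36]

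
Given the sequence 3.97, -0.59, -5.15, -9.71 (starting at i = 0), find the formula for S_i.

Check differences: -0.59 - 3.97 = -4.56
-5.15 - -0.59 = -4.56
Common difference d = -4.56.
First term a = 3.97.
Formula: S_i = 3.97 - 4.56*i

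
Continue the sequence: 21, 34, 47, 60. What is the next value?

Differences: 34 - 21 = 13
This is an arithmetic sequence with common difference d = 13.
Next term = 60 + 13 = 73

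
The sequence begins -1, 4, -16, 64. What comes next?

Ratios: 4 / -1 = -4.0
This is a geometric sequence with common ratio r = -4.
Next term = 64 * -4 = -256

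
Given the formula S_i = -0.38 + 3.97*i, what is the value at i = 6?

S_6 = -0.38 + 3.97*6 = -0.38 + 23.82 = 23.44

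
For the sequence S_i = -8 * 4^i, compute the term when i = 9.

S_9 = -8 * 4^9 = -8 * 262144 = -2097152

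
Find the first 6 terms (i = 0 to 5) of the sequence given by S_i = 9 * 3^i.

This is a geometric sequence.
i=0: S_0 = 9 * 3^0 = 9
i=1: S_1 = 9 * 3^1 = 27
i=2: S_2 = 9 * 3^2 = 81
i=3: S_3 = 9 * 3^3 = 243
i=4: S_4 = 9 * 3^4 = 729
i=5: S_5 = 9 * 3^5 = 2187
The first 6 terms are: [9, 27, 81, 243, 729, 2187]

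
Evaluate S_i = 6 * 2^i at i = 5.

S_5 = 6 * 2^5 = 6 * 32 = 192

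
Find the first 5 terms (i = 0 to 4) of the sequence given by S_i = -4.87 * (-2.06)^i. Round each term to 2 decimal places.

This is a geometric sequence.
i=0: S_0 = -4.87 * (-2.06)^0 = -4.87
i=1: S_1 = -4.87 * (-2.06)^1 ≈ 10.03
i=2: S_2 = -4.87 * (-2.06)^2 ≈ -20.67
i=3: S_3 = -4.87 * (-2.06)^3 ≈ 42.57
i=4: S_4 = -4.87 * (-2.06)^4 ≈ -87.7
The first 5 terms are: [-4.87, 10.03, -20.67, 42.57, -87.7]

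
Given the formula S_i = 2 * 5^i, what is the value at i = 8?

S_8 = 2 * 5^8 = 2 * 390625 = 781250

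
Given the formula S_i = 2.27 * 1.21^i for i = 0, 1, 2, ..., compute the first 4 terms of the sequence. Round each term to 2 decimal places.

This is a geometric sequence.
i=0: S_0 = 2.27 * 1.21^0 = 2.27
i=1: S_1 = 2.27 * 1.21^1 ≈ 2.75
i=2: S_2 = 2.27 * 1.21^2 ≈ 3.32
i=3: S_3 = 2.27 * 1.21^3 ≈ 4.02
The first 4 terms are: [2.27, 2.75, 3.32, 4.02]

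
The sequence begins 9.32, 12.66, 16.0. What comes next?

Differences: 12.66 - 9.32 = 3.34
This is an arithmetic sequence with common difference d = 3.34.
Next term = 16.0 + 3.34 = 19.34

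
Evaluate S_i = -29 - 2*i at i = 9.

S_9 = -29 + -2*9 = -29 + -18 = -47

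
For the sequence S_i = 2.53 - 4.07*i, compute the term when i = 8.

S_8 = 2.53 + -4.07*8 = 2.53 + -32.56 = -30.03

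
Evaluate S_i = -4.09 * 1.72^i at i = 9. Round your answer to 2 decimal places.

S_9 = -4.09 * 1.72^9 ≈ -4.09 * 131.7516 ≈ -538.86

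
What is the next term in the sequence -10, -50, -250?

Ratios: -50 / -10 = 5.0
This is a geometric sequence with common ratio r = 5.
Next term = -250 * 5 = -1250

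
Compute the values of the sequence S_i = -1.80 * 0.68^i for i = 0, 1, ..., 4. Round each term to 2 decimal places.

This is a geometric sequence.
i=0: S_0 = -1.8 * 0.68^0 = -1.8
i=1: S_1 = -1.8 * 0.68^1 ≈ -1.22
i=2: S_2 = -1.8 * 0.68^2 ≈ -0.83
i=3: S_3 = -1.8 * 0.68^3 ≈ -0.57
i=4: S_4 = -1.8 * 0.68^4 ≈ -0.38
The first 5 terms are: [-1.8, -1.22, -0.83, -0.57, -0.38]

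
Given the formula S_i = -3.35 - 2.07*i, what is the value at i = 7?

S_7 = -3.35 + -2.07*7 = -3.35 + -14.49 = -17.84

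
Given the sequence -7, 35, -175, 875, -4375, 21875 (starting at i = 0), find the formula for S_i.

Check ratios: 35 / -7 = -5.0
Common ratio r = -5.
First term a = -7.
Formula: S_i = -7 * (-5)^i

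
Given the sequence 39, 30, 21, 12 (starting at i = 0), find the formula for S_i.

Check differences: 30 - 39 = -9
21 - 30 = -9
Common difference d = -9.
First term a = 39.
Formula: S_i = 39 - 9*i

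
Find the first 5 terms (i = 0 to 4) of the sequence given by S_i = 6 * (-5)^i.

This is a geometric sequence.
i=0: S_0 = 6 * (-5)^0 = 6
i=1: S_1 = 6 * (-5)^1 = -30
i=2: S_2 = 6 * (-5)^2 = 150
i=3: S_3 = 6 * (-5)^3 = -750
i=4: S_4 = 6 * (-5)^4 = 3750
The first 5 terms are: [6, -30, 150, -750, 3750]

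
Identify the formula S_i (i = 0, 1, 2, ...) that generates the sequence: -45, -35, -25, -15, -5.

Check differences: -35 - -45 = 10
-25 - -35 = 10
Common difference d = 10.
First term a = -45.
Formula: S_i = -45 + 10*i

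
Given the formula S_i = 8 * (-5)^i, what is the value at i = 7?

S_7 = 8 * (-5)^7 = 8 * -78125 = -625000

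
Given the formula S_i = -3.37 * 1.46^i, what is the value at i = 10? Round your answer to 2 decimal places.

S_10 = -3.37 * 1.46^10 ≈ -3.37 * 44.0077 ≈ -148.31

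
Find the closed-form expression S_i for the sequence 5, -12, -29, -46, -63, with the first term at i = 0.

Check differences: -12 - 5 = -17
-29 - -12 = -17
Common difference d = -17.
First term a = 5.
Formula: S_i = 5 - 17*i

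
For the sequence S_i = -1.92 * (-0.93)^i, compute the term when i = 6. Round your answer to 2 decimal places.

S_6 = -1.92 * (-0.93)^6 ≈ -1.92 * 0.647 ≈ -1.24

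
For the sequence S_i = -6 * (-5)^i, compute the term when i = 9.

S_9 = -6 * (-5)^9 = -6 * -1953125 = 11718750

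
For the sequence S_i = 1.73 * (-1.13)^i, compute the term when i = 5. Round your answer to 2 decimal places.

S_5 = 1.73 * (-1.13)^5 ≈ 1.73 * -1.8424 ≈ -3.19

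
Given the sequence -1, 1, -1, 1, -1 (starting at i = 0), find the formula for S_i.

Check ratios: 1 / -1 = -1.0
Common ratio r = -1.
First term a = -1.
Formula: S_i = -1 * (-1)^i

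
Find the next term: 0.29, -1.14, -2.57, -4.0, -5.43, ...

Differences: -1.14 - 0.29 = -1.43
This is an arithmetic sequence with common difference d = -1.43.
Next term = -5.43 + -1.43 = -6.86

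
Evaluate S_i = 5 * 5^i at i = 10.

S_10 = 5 * 5^10 = 5 * 9765625 = 48828125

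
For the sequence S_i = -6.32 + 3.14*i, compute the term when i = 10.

S_10 = -6.32 + 3.14*10 = -6.32 + 31.4 = 25.08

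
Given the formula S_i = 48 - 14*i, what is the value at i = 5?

S_5 = 48 + -14*5 = 48 + -70 = -22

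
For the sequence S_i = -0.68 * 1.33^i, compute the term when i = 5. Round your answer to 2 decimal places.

S_5 = -0.68 * 1.33^5 ≈ -0.68 * 4.1616 ≈ -2.83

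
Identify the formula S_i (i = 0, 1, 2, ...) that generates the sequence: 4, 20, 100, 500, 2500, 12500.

Check ratios: 20 / 4 = 5.0
Common ratio r = 5.
First term a = 4.
Formula: S_i = 4 * 5^i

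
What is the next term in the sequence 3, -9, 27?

Ratios: -9 / 3 = -3.0
This is a geometric sequence with common ratio r = -3.
Next term = 27 * -3 = -81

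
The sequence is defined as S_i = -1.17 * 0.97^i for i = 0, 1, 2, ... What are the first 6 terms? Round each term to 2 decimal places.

This is a geometric sequence.
i=0: S_0 = -1.17 * 0.97^0 = -1.17
i=1: S_1 = -1.17 * 0.97^1 ≈ -1.13
i=2: S_2 = -1.17 * 0.97^2 ≈ -1.1
i=3: S_3 = -1.17 * 0.97^3 ≈ -1.07
i=4: S_4 = -1.17 * 0.97^4 ≈ -1.04
i=5: S_5 = -1.17 * 0.97^5 ≈ -1.0
The first 6 terms are: [-1.17, -1.13, -1.1, -1.07, -1.04, -1.0]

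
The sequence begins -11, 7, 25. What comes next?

Differences: 7 - -11 = 18
This is an arithmetic sequence with common difference d = 18.
Next term = 25 + 18 = 43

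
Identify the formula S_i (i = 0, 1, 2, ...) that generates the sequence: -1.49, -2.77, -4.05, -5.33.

Check differences: -2.77 - -1.49 = -1.28
-4.05 - -2.77 = -1.28
Common difference d = -1.28.
First term a = -1.49.
Formula: S_i = -1.49 - 1.28*i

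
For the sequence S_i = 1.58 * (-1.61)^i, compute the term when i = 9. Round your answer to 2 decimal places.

S_9 = 1.58 * (-1.61)^9 ≈ 1.58 * -72.683 ≈ -114.84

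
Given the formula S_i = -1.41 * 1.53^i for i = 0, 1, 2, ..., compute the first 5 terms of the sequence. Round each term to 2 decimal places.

This is a geometric sequence.
i=0: S_0 = -1.41 * 1.53^0 = -1.41
i=1: S_1 = -1.41 * 1.53^1 ≈ -2.16
i=2: S_2 = -1.41 * 1.53^2 ≈ -3.3
i=3: S_3 = -1.41 * 1.53^3 ≈ -5.05
i=4: S_4 = -1.41 * 1.53^4 ≈ -7.73
The first 5 terms are: [-1.41, -2.16, -3.3, -5.05, -7.73]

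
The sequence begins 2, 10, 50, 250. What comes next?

Ratios: 10 / 2 = 5.0
This is a geometric sequence with common ratio r = 5.
Next term = 250 * 5 = 1250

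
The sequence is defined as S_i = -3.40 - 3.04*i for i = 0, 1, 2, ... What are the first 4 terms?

This is an arithmetic sequence.
i=0: S_0 = -3.4 + -3.04*0 = -3.4
i=1: S_1 = -3.4 + -3.04*1 = -6.44
i=2: S_2 = -3.4 + -3.04*2 = -9.48
i=3: S_3 = -3.4 + -3.04*3 = -12.52
The first 4 terms are: [-3.4, -6.44, -9.48, -12.52]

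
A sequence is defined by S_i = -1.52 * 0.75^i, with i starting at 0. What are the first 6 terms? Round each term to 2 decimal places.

This is a geometric sequence.
i=0: S_0 = -1.52 * 0.75^0 = -1.52
i=1: S_1 = -1.52 * 0.75^1 = -1.14
i=2: S_2 = -1.52 * 0.75^2 ≈ -0.86
i=3: S_3 = -1.52 * 0.75^3 ≈ -0.64
i=4: S_4 = -1.52 * 0.75^4 ≈ -0.48
i=5: S_5 = -1.52 * 0.75^5 ≈ -0.36
The first 6 terms are: [-1.52, -1.14, -0.86, -0.64, -0.48, -0.36]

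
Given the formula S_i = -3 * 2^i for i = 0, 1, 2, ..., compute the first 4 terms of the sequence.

This is a geometric sequence.
i=0: S_0 = -3 * 2^0 = -3
i=1: S_1 = -3 * 2^1 = -6
i=2: S_2 = -3 * 2^2 = -12
i=3: S_3 = -3 * 2^3 = -24
The first 4 terms are: [-3, -6, -12, -24]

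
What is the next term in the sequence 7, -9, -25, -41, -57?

Differences: -9 - 7 = -16
This is an arithmetic sequence with common difference d = -16.
Next term = -57 + -16 = -73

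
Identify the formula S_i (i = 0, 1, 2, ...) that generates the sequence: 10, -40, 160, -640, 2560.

Check ratios: -40 / 10 = -4.0
Common ratio r = -4.
First term a = 10.
Formula: S_i = 10 * (-4)^i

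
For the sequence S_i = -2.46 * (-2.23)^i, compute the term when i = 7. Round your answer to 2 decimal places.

S_7 = -2.46 * (-2.23)^7 ≈ -2.46 * -274.242 ≈ 674.64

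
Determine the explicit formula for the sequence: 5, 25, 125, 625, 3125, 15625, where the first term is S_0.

Check ratios: 25 / 5 = 5.0
Common ratio r = 5.
First term a = 5.
Formula: S_i = 5 * 5^i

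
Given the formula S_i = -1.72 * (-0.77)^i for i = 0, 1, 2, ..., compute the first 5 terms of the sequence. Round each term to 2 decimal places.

This is a geometric sequence.
i=0: S_0 = -1.72 * (-0.77)^0 = -1.72
i=1: S_1 = -1.72 * (-0.77)^1 ≈ 1.32
i=2: S_2 = -1.72 * (-0.77)^2 ≈ -1.02
i=3: S_3 = -1.72 * (-0.77)^3 ≈ 0.79
i=4: S_4 = -1.72 * (-0.77)^4 ≈ -0.6
The first 5 terms are: [-1.72, 1.32, -1.02, 0.79, -0.6]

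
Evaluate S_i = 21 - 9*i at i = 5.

S_5 = 21 + -9*5 = 21 + -45 = -24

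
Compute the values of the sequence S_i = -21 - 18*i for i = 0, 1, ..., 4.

This is an arithmetic sequence.
i=0: S_0 = -21 + -18*0 = -21
i=1: S_1 = -21 + -18*1 = -39
i=2: S_2 = -21 + -18*2 = -57
i=3: S_3 = -21 + -18*3 = -75
i=4: S_4 = -21 + -18*4 = -93
The first 5 terms are: [-21, -39, -57, -75, -93]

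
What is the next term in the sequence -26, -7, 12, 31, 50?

Differences: -7 - -26 = 19
This is an arithmetic sequence with common difference d = 19.
Next term = 50 + 19 = 69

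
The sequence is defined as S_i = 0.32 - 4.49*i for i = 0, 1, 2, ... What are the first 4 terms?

This is an arithmetic sequence.
i=0: S_0 = 0.32 + -4.49*0 = 0.32
i=1: S_1 = 0.32 + -4.49*1 = -4.17
i=2: S_2 = 0.32 + -4.49*2 = -8.66
i=3: S_3 = 0.32 + -4.49*3 = -13.15
The first 4 terms are: [0.32, -4.17, -8.66, -13.15]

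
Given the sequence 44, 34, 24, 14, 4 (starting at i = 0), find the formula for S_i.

Check differences: 34 - 44 = -10
24 - 34 = -10
Common difference d = -10.
First term a = 44.
Formula: S_i = 44 - 10*i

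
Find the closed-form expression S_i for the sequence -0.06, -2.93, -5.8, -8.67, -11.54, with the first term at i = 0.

Check differences: -2.93 - -0.06 = -2.87
-5.8 - -2.93 = -2.87
Common difference d = -2.87.
First term a = -0.06.
Formula: S_i = -0.06 - 2.87*i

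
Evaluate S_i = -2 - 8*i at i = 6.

S_6 = -2 + -8*6 = -2 + -48 = -50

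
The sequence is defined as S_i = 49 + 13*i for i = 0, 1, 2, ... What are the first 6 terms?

This is an arithmetic sequence.
i=0: S_0 = 49 + 13*0 = 49
i=1: S_1 = 49 + 13*1 = 62
i=2: S_2 = 49 + 13*2 = 75
i=3: S_3 = 49 + 13*3 = 88
i=4: S_4 = 49 + 13*4 = 101
i=5: S_5 = 49 + 13*5 = 114
The first 6 terms are: [49, 62, 75, 88, 101, 114]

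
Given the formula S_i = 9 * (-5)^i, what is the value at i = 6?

S_6 = 9 * (-5)^6 = 9 * 15625 = 140625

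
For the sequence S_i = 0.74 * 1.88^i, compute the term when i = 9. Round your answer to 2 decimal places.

S_9 = 0.74 * 1.88^9 ≈ 0.74 * 293.3733 ≈ 217.1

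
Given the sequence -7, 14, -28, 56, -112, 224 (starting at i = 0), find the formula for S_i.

Check ratios: 14 / -7 = -2.0
Common ratio r = -2.
First term a = -7.
Formula: S_i = -7 * (-2)^i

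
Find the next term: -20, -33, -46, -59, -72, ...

Differences: -33 - -20 = -13
This is an arithmetic sequence with common difference d = -13.
Next term = -72 + -13 = -85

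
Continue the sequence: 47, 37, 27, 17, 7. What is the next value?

Differences: 37 - 47 = -10
This is an arithmetic sequence with common difference d = -10.
Next term = 7 + -10 = -3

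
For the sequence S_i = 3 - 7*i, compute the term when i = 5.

S_5 = 3 + -7*5 = 3 + -35 = -32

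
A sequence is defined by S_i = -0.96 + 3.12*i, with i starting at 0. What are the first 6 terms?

This is an arithmetic sequence.
i=0: S_0 = -0.96 + 3.12*0 = -0.96
i=1: S_1 = -0.96 + 3.12*1 = 2.16
i=2: S_2 = -0.96 + 3.12*2 = 5.28
i=3: S_3 = -0.96 + 3.12*3 = 8.4
i=4: S_4 = -0.96 + 3.12*4 = 11.52
i=5: S_5 = -0.96 + 3.12*5 = 14.64
The first 6 terms are: [-0.96, 2.16, 5.28, 8.4, 11.52, 14.64]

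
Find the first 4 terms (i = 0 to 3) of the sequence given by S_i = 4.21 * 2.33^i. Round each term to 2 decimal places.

This is a geometric sequence.
i=0: S_0 = 4.21 * 2.33^0 = 4.21
i=1: S_1 = 4.21 * 2.33^1 ≈ 9.81
i=2: S_2 = 4.21 * 2.33^2 ≈ 22.86
i=3: S_3 = 4.21 * 2.33^3 ≈ 53.25
The first 4 terms are: [4.21, 9.81, 22.86, 53.25]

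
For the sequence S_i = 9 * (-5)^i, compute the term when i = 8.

S_8 = 9 * (-5)^8 = 9 * 390625 = 3515625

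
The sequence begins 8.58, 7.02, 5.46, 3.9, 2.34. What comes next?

Differences: 7.02 - 8.58 = -1.56
This is an arithmetic sequence with common difference d = -1.56.
Next term = 2.34 + -1.56 = 0.78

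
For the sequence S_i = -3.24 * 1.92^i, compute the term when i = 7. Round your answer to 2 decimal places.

S_7 = -3.24 * 1.92^7 ≈ -3.24 * 96.1853 ≈ -311.64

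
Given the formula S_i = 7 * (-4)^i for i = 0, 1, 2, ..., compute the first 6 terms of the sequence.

This is a geometric sequence.
i=0: S_0 = 7 * (-4)^0 = 7
i=1: S_1 = 7 * (-4)^1 = -28
i=2: S_2 = 7 * (-4)^2 = 112
i=3: S_3 = 7 * (-4)^3 = -448
i=4: S_4 = 7 * (-4)^4 = 1792
i=5: S_5 = 7 * (-4)^5 = -7168
The first 6 terms are: [7, -28, 112, -448, 1792, -7168]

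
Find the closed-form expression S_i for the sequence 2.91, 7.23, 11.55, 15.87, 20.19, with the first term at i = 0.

Check differences: 7.23 - 2.91 = 4.32
11.55 - 7.23 = 4.32
Common difference d = 4.32.
First term a = 2.91.
Formula: S_i = 2.91 + 4.32*i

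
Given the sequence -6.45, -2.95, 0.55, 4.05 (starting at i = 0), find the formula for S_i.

Check differences: -2.95 - -6.45 = 3.5
0.55 - -2.95 = 3.5
Common difference d = 3.5.
First term a = -6.45.
Formula: S_i = -6.45 + 3.50*i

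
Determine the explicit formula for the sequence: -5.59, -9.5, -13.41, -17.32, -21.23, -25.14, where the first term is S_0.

Check differences: -9.5 - -5.59 = -3.91
-13.41 - -9.5 = -3.91
Common difference d = -3.91.
First term a = -5.59.
Formula: S_i = -5.59 - 3.91*i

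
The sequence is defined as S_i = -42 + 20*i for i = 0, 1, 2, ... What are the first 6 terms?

This is an arithmetic sequence.
i=0: S_0 = -42 + 20*0 = -42
i=1: S_1 = -42 + 20*1 = -22
i=2: S_2 = -42 + 20*2 = -2
i=3: S_3 = -42 + 20*3 = 18
i=4: S_4 = -42 + 20*4 = 38
i=5: S_5 = -42 + 20*5 = 58
The first 6 terms are: [-42, -22, -2, 18, 38, 58]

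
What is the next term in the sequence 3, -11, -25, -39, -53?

Differences: -11 - 3 = -14
This is an arithmetic sequence with common difference d = -14.
Next term = -53 + -14 = -67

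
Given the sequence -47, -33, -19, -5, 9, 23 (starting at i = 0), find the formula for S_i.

Check differences: -33 - -47 = 14
-19 - -33 = 14
Common difference d = 14.
First term a = -47.
Formula: S_i = -47 + 14*i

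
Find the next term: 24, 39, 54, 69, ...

Differences: 39 - 24 = 15
This is an arithmetic sequence with common difference d = 15.
Next term = 69 + 15 = 84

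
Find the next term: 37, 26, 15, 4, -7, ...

Differences: 26 - 37 = -11
This is an arithmetic sequence with common difference d = -11.
Next term = -7 + -11 = -18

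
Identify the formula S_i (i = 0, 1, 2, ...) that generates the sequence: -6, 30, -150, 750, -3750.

Check ratios: 30 / -6 = -5.0
Common ratio r = -5.
First term a = -6.
Formula: S_i = -6 * (-5)^i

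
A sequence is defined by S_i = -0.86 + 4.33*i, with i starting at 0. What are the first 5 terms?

This is an arithmetic sequence.
i=0: S_0 = -0.86 + 4.33*0 = -0.86
i=1: S_1 = -0.86 + 4.33*1 = 3.47
i=2: S_2 = -0.86 + 4.33*2 = 7.8
i=3: S_3 = -0.86 + 4.33*3 = 12.13
i=4: S_4 = -0.86 + 4.33*4 = 16.46
The first 5 terms are: [-0.86, 3.47, 7.8, 12.13, 16.46]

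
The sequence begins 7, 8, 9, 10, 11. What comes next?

Differences: 8 - 7 = 1
This is an arithmetic sequence with common difference d = 1.
Next term = 11 + 1 = 12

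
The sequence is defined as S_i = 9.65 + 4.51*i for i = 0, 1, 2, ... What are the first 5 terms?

This is an arithmetic sequence.
i=0: S_0 = 9.65 + 4.51*0 = 9.65
i=1: S_1 = 9.65 + 4.51*1 = 14.16
i=2: S_2 = 9.65 + 4.51*2 = 18.67
i=3: S_3 = 9.65 + 4.51*3 = 23.18
i=4: S_4 = 9.65 + 4.51*4 = 27.69
The first 5 terms are: [9.65, 14.16, 18.67, 23.18, 27.69]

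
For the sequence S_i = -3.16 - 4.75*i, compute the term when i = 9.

S_9 = -3.16 + -4.75*9 = -3.16 + -42.75 = -45.91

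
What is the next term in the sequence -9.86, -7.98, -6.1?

Differences: -7.98 - -9.86 = 1.88
This is an arithmetic sequence with common difference d = 1.88.
Next term = -6.1 + 1.88 = -4.22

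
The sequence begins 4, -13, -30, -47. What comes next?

Differences: -13 - 4 = -17
This is an arithmetic sequence with common difference d = -17.
Next term = -47 + -17 = -64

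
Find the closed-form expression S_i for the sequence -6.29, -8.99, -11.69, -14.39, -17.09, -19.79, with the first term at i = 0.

Check differences: -8.99 - -6.29 = -2.7
-11.69 - -8.99 = -2.7
Common difference d = -2.7.
First term a = -6.29.
Formula: S_i = -6.29 - 2.70*i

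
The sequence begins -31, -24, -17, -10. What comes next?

Differences: -24 - -31 = 7
This is an arithmetic sequence with common difference d = 7.
Next term = -10 + 7 = -3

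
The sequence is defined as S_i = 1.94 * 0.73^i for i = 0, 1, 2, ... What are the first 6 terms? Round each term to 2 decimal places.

This is a geometric sequence.
i=0: S_0 = 1.94 * 0.73^0 = 1.94
i=1: S_1 = 1.94 * 0.73^1 ≈ 1.42
i=2: S_2 = 1.94 * 0.73^2 ≈ 1.03
i=3: S_3 = 1.94 * 0.73^3 ≈ 0.75
i=4: S_4 = 1.94 * 0.73^4 ≈ 0.55
i=5: S_5 = 1.94 * 0.73^5 ≈ 0.4
The first 6 terms are: [1.94, 1.42, 1.03, 0.75, 0.55, 0.4]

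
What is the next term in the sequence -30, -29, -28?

Differences: -29 - -30 = 1
This is an arithmetic sequence with common difference d = 1.
Next term = -28 + 1 = -27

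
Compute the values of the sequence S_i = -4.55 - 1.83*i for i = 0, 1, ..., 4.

This is an arithmetic sequence.
i=0: S_0 = -4.55 + -1.83*0 = -4.55
i=1: S_1 = -4.55 + -1.83*1 = -6.38
i=2: S_2 = -4.55 + -1.83*2 = -8.21
i=3: S_3 = -4.55 + -1.83*3 = -10.04
i=4: S_4 = -4.55 + -1.83*4 = -11.87
The first 5 terms are: [-4.55, -6.38, -8.21, -10.04, -11.87]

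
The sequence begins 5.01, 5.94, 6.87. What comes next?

Differences: 5.94 - 5.01 = 0.93
This is an arithmetic sequence with common difference d = 0.93.
Next term = 6.87 + 0.93 = 7.8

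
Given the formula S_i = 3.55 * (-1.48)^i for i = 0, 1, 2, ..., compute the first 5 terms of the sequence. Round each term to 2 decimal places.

This is a geometric sequence.
i=0: S_0 = 3.55 * (-1.48)^0 = 3.55
i=1: S_1 = 3.55 * (-1.48)^1 ≈ -5.25
i=2: S_2 = 3.55 * (-1.48)^2 ≈ 7.78
i=3: S_3 = 3.55 * (-1.48)^3 ≈ -11.51
i=4: S_4 = 3.55 * (-1.48)^4 ≈ 17.03
The first 5 terms are: [3.55, -5.25, 7.78, -11.51, 17.03]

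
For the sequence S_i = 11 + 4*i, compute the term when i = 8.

S_8 = 11 + 4*8 = 11 + 32 = 43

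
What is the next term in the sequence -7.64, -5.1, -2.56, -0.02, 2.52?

Differences: -5.1 - -7.64 = 2.54
This is an arithmetic sequence with common difference d = 2.54.
Next term = 2.52 + 2.54 = 5.06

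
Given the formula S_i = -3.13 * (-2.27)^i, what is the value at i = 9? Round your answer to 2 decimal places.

S_9 = -3.13 * (-2.27)^9 ≈ -3.13 * -1600.4154 ≈ 5009.3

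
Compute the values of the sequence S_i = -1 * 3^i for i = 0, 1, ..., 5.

This is a geometric sequence.
i=0: S_0 = -1 * 3^0 = -1
i=1: S_1 = -1 * 3^1 = -3
i=2: S_2 = -1 * 3^2 = -9
i=3: S_3 = -1 * 3^3 = -27
i=4: S_4 = -1 * 3^4 = -81
i=5: S_5 = -1 * 3^5 = -243
The first 6 terms are: [-1, -3, -9, -27, -81, -243]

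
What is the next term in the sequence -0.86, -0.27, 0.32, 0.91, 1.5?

Differences: -0.27 - -0.86 = 0.59
This is an arithmetic sequence with common difference d = 0.59.
Next term = 1.5 + 0.59 = 2.09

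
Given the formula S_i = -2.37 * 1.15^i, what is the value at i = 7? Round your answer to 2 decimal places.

S_7 = -2.37 * 1.15^7 ≈ -2.37 * 2.66 ≈ -6.3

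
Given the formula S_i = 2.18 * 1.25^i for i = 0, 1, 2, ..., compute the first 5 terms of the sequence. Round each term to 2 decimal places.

This is a geometric sequence.
i=0: S_0 = 2.18 * 1.25^0 = 2.18
i=1: S_1 = 2.18 * 1.25^1 ≈ 2.73
i=2: S_2 = 2.18 * 1.25^2 ≈ 3.41
i=3: S_3 = 2.18 * 1.25^3 ≈ 4.26
i=4: S_4 = 2.18 * 1.25^4 ≈ 5.32
The first 5 terms are: [2.18, 2.73, 3.41, 4.26, 5.32]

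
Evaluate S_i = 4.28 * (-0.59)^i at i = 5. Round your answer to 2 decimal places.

S_5 = 4.28 * (-0.59)^5 ≈ 4.28 * -0.0715 ≈ -0.31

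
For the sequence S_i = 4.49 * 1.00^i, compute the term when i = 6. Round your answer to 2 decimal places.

S_6 = 4.49 * 1.0^6 = 4.49 * 1 = 4.49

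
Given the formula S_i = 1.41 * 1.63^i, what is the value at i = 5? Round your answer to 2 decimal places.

S_5 = 1.41 * 1.63^5 ≈ 1.41 * 11.5064 ≈ 16.22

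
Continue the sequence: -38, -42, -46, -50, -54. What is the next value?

Differences: -42 - -38 = -4
This is an arithmetic sequence with common difference d = -4.
Next term = -54 + -4 = -58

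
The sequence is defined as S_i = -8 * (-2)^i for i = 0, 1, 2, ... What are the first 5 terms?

This is a geometric sequence.
i=0: S_0 = -8 * (-2)^0 = -8
i=1: S_1 = -8 * (-2)^1 = 16
i=2: S_2 = -8 * (-2)^2 = -32
i=3: S_3 = -8 * (-2)^3 = 64
i=4: S_4 = -8 * (-2)^4 = -128
The first 5 terms are: [-8, 16, -32, 64, -128]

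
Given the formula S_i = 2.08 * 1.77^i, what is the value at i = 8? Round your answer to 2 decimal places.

S_8 = 2.08 * 1.77^8 ≈ 2.08 * 96.3355 ≈ 200.38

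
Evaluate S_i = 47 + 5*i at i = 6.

S_6 = 47 + 5*6 = 47 + 30 = 77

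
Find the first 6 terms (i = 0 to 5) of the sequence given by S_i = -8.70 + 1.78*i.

This is an arithmetic sequence.
i=0: S_0 = -8.7 + 1.78*0 = -8.7
i=1: S_1 = -8.7 + 1.78*1 = -6.92
i=2: S_2 = -8.7 + 1.78*2 = -5.14
i=3: S_3 = -8.7 + 1.78*3 = -3.36
i=4: S_4 = -8.7 + 1.78*4 = -1.58
i=5: S_5 = -8.7 + 1.78*5 = 0.2
The first 6 terms are: [-8.7, -6.92, -5.14, -3.36, -1.58, 0.2]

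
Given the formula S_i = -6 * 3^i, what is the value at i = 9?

S_9 = -6 * 3^9 = -6 * 19683 = -118098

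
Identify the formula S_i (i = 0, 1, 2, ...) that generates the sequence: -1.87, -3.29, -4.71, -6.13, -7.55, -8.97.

Check differences: -3.29 - -1.87 = -1.42
-4.71 - -3.29 = -1.42
Common difference d = -1.42.
First term a = -1.87.
Formula: S_i = -1.87 - 1.42*i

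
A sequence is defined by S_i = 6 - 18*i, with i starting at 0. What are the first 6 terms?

This is an arithmetic sequence.
i=0: S_0 = 6 + -18*0 = 6
i=1: S_1 = 6 + -18*1 = -12
i=2: S_2 = 6 + -18*2 = -30
i=3: S_3 = 6 + -18*3 = -48
i=4: S_4 = 6 + -18*4 = -66
i=5: S_5 = 6 + -18*5 = -84
The first 6 terms are: [6, -12, -30, -48, -66, -84]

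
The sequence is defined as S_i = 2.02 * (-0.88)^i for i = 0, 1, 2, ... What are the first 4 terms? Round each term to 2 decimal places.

This is a geometric sequence.
i=0: S_0 = 2.02 * (-0.88)^0 = 2.02
i=1: S_1 = 2.02 * (-0.88)^1 ≈ -1.78
i=2: S_2 = 2.02 * (-0.88)^2 ≈ 1.56
i=3: S_3 = 2.02 * (-0.88)^3 ≈ -1.38
The first 4 terms are: [2.02, -1.78, 1.56, -1.38]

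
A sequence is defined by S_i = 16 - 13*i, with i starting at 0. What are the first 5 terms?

This is an arithmetic sequence.
i=0: S_0 = 16 + -13*0 = 16
i=1: S_1 = 16 + -13*1 = 3
i=2: S_2 = 16 + -13*2 = -10
i=3: S_3 = 16 + -13*3 = -23
i=4: S_4 = 16 + -13*4 = -36
The first 5 terms are: [16, 3, -10, -23, -36]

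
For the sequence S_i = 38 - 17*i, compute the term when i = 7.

S_7 = 38 + -17*7 = 38 + -119 = -81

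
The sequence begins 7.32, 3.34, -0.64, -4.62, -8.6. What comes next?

Differences: 3.34 - 7.32 = -3.98
This is an arithmetic sequence with common difference d = -3.98.
Next term = -8.6 + -3.98 = -12.58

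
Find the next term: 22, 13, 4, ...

Differences: 13 - 22 = -9
This is an arithmetic sequence with common difference d = -9.
Next term = 4 + -9 = -5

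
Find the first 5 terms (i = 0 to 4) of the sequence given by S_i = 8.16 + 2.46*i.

This is an arithmetic sequence.
i=0: S_0 = 8.16 + 2.46*0 = 8.16
i=1: S_1 = 8.16 + 2.46*1 = 10.62
i=2: S_2 = 8.16 + 2.46*2 = 13.08
i=3: S_3 = 8.16 + 2.46*3 = 15.54
i=4: S_4 = 8.16 + 2.46*4 = 18.0
The first 5 terms are: [8.16, 10.62, 13.08, 15.54, 18.0]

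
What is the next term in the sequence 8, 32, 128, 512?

Ratios: 32 / 8 = 4.0
This is a geometric sequence with common ratio r = 4.
Next term = 512 * 4 = 2048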